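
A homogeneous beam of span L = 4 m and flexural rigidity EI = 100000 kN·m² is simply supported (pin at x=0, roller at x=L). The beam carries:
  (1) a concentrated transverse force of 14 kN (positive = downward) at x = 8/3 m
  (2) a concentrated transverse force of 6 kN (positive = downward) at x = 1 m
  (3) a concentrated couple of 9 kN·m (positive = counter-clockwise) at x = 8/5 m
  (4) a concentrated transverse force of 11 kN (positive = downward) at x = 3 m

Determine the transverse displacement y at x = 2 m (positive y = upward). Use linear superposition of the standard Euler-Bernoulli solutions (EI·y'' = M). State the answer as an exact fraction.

Load 1 — point force P=14 kN at a=8/3 m (b=L-a=4/3):
  y_1 = -Pbx(L²-b²-x²)/(6LEI)  [x≤a] = -14·(4/3)·2·(4²-(4/3)²-2²)/(6·4·100000) = -161/1012500 m
Load 2 — point force P=6 kN at a=1 m (b=L-a=3):
  y_2 = -Pa(L-x)(2Lx-a²-x²)/(6LEI)  [x>a] = -6·1·(4-2)·(2·4·2-1²-2²)/(6·4·100000) = -11/200000 m
Load 3 — applied couple M₀=9 kN·m at a=8/5 m (b=L-a=12/5):
  y_3 = (M₀x³/(6L)-M₀(x-a)²/2+C₁x)/EI  [x>a] with C₁=M₀(3b²-L²)/(6L)=12/25 = (9·2³/(6·4)-9·(2-(8/5))²/2+(12/25)·2)/100000 = 81/2500000 m
Load 4 — point force P=11 kN at a=3 m (b=L-a=1):
  y_4 = -Pbx(L²-b²-x²)/(6LEI)  [x≤a] = -11·1·2·(4²-1²-2²)/(6·4·100000) = -121/1200000 m
Superposition: y = Σ y_i = -228781/810000000 m ≈ -0.000282 m

y(2) = -228781/810000000 m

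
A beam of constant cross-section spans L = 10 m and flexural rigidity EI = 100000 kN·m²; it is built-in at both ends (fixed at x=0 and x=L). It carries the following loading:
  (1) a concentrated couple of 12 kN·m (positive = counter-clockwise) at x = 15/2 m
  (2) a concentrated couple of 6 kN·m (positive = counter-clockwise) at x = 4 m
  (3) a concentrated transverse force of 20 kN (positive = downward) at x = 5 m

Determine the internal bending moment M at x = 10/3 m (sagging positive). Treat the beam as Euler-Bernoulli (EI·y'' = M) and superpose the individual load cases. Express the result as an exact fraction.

M(10/3) = 3373/300 kN·m

Load 1 — applied couple M₀=12 kN·m at a=15/2 m (b=L-a=5/2):
  M_1 = R_Ax - M_A  [x≤a] with R_A=27/20, M_A=15/4 = (27/20)·(10/3) - (15/4) = 3/4 kN·m
Load 2 — applied couple M₀=6 kN·m at a=4 m (b=L-a=6):
  M_2 = R_Ax - M_A  [x≤a] with R_A=108/125, M_A=18/25 = (108/125)·(10/3) - (18/25) = 54/25 kN·m
Load 3 — point force P=20 kN at a=5 m (b=L-a=5):
  M_3 = Pb²(3a+b)x/L³ - Pab²/L²  [x≤a] = 20·5²·(3·5+5)·(10/3)/10³ - 20·5·5²/10² = 25/3 kN·m
Superposition: M = Σ M_i = 3373/300 kN·m ≈ 11.243333 kN·m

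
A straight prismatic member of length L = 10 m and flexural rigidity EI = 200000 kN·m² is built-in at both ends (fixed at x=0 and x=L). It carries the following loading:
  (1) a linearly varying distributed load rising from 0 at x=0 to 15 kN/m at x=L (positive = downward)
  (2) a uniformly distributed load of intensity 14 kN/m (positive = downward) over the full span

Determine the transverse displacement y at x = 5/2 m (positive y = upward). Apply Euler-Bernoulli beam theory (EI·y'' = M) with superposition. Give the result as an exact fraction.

y(5/2) = -249/163840 m

Load 1 — triangular load w₀=15 kN/m (0→w₀ over full span):
  y_1 = -w₀x²(L-x)²(x+2L)/(120LEI) = -15·(5/2)²·(10-(5/2))²·((5/2)+2·10)/(120·10·200000) = -81/163840 m
Load 2 — uniform load w=14 kN/m over full span:
  y_2 = -wx²(L-x)²/(24EI) = -14·(5/2)²·(10-(5/2))²/(24·200000) = -21/20480 m
Superposition: y = Σ y_i = -249/163840 m ≈ -0.001520 m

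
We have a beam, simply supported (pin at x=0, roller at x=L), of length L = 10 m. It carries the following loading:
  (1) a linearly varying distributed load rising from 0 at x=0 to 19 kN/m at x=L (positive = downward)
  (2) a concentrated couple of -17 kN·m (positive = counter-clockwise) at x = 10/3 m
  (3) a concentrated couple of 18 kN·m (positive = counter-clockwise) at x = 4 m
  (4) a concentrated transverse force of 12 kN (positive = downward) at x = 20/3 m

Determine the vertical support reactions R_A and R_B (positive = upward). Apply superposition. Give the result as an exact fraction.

Load 1 — triangular load w₀=19 kN/m (0→w₀ over full span):
  R_A = w₀L/6 = 19·10/6 = 95/3 kN
  R_B = w₀L/3 = 19·10/3 = 190/3 kN
Load 2 — applied couple M₀=-17 kN·m at a=10/3 m (b=L-a=20/3):
  R_A = M₀/L = (-17)/10 = -17/10 kN
  R_B = -M₀/L = -(-17)/10 = 17/10 kN
Load 3 — applied couple M₀=18 kN·m at a=4 m (b=L-a=6):
  R_A = M₀/L = 18/10 = 9/5 kN
  R_B = -M₀/L = -18/10 = -9/5 kN
Load 4 — point force P=12 kN at a=20/3 m (b=L-a=10/3):
  R_A = Pb/L = 12·(10/3)/10 = 4 kN
  R_B = Pa/L = 12·(20/3)/10 = 8 kN
Superposition: R_A = 1073/30 kN, R_B = 2137/30 kN

R_A = 1073/30 kN, R_B = 2137/30 kN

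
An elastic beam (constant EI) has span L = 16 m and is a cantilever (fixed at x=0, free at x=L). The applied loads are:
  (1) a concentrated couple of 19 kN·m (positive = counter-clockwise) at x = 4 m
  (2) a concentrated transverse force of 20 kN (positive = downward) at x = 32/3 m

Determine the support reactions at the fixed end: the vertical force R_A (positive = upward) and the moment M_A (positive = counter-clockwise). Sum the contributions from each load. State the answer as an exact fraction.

R_A = 20 kN, M_A = 583/3 kN·m

Load 1 — applied couple M₀=19 kN·m at a=4 m (b=L-a=12):
  R_A = 0 kN
  M_A = -M₀ = -19 kN·m
Load 2 — point force P=20 kN at a=32/3 m (b=L-a=16/3):
  R_A = P = 20 kN
  M_A = Pa = 20·(32/3) = 640/3 kN·m
Superposition: R_A = 20 kN, M_A = 583/3 kN·m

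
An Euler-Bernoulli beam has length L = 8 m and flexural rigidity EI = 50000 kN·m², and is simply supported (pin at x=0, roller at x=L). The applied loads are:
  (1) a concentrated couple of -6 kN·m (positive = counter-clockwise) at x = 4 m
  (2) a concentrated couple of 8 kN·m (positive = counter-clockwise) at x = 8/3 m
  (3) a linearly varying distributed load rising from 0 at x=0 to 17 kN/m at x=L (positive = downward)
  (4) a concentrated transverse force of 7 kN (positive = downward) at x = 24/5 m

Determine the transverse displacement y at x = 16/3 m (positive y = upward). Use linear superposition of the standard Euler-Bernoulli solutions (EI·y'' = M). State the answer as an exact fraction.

y(16/3) = -2598731/284765625 m

Load 1 — applied couple M₀=-6 kN·m at a=4 m (b=L-a=4):
  y_1 = (M₀x³/(6L)-M₀(x-a)²/2+C₁x)/EI  [x>a] with C₁=M₀(3b²-L²)/(6L)=2 = ((-6)·(16/3)³/(6·8)-(-6)·((16/3)-4)²/2+2·(16/3))/50000 = -1/16875 m
Load 2 — applied couple M₀=8 kN·m at a=8/3 m (b=L-a=16/3):
  y_2 = (M₀x³/(6L)-M₀(x-a)²/2+C₁x)/EI  [x>a] with C₁=M₀(3b²-L²)/(6L)=32/9 = (8·(16/3)³/(6·8)-8·((16/3)-(8/3))²/2+(32/9)·(16/3))/50000 = 16/50625 m
Load 3 — triangular load w₀=17 kN/m (0→w₀ over full span):
  y_3 = -w₀x(7L⁴-10L²x²+3x⁴)/(360LEI) = -17·(16/3)·(7·8⁴-10·8²·(16/3)²+3·(16/3)⁴)/(360·8·50000) = -18496/2278125 m
Load 4 — point force P=7 kN at a=24/5 m (b=L-a=16/5):
  y_4 = -Pa(L-x)(2Lx-a²-x²)/(6LEI)  [x>a] = -7·(24/5)·(8-(16/3))·(2·8·(16/3)-(24/5)²-(16/3)²)/(6·8·50000) = -13328/10546875 m
Superposition: y = Σ y_i = -2598731/284765625 m ≈ -0.009126 m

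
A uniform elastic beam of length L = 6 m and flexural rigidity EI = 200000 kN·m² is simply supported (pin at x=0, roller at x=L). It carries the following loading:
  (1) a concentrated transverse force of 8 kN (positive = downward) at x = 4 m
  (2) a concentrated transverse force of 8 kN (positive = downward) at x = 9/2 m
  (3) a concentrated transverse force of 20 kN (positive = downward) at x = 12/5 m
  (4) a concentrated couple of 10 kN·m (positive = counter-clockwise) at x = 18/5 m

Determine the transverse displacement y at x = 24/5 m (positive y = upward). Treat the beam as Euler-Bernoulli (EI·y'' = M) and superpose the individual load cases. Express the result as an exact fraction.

Load 1 — point force P=8 kN at a=4 m (b=L-a=2):
  y_1 = -Pa(L-x)(2Lx-a²-x²)/(6LEI)  [x>a] = -8·4·(6-(24/5))·(2·6·(24/5)-4²-(24/5)²)/(6·6·200000) = -116/1171875 m
Load 2 — point force P=8 kN at a=9/2 m (b=L-a=3/2):
  y_2 = -Pa(L-x)(2Lx-a²-x²)/(6LEI)  [x>a] = -8·(9/2)·(6-(24/5))·(2·6·(24/5)-(9/2)²-(24/5)²)/(6·6·200000) = -4293/50000000 m
Load 3 — point force P=20 kN at a=12/5 m (b=L-a=18/5):
  y_3 = -Pa(L-x)(2Lx-a²-x²)/(6LEI)  [x>a] = -20·(12/5)·(6-(24/5))·(2·6·(24/5)-(12/5)²-(24/5)²)/(6·6·200000) = -18/78125 m
Load 4 — applied couple M₀=10 kN·m at a=18/5 m (b=L-a=12/5):
  y_4 = (M₀x³/(6L)-M₀(x-a)²/2+C₁x)/EI  [x>a] with C₁=M₀(3b²-L²)/(6L)=-26/5 = (10·(24/5)³/(6·6)-10·((24/5)-(18/5))²/2+(-26/5)·(24/5))/200000 = -9/1250000 m
Superposition: y = Σ y_i = -63367/150000000 m ≈ -0.000422 m

y(24/5) = -63367/150000000 m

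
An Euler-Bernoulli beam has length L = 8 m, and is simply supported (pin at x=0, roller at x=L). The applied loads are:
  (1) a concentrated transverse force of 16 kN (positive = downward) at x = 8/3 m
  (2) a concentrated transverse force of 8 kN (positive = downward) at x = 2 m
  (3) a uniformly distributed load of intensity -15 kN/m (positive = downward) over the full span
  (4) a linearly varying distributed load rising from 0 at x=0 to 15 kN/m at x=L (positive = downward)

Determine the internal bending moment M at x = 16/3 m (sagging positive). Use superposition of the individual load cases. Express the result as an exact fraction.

M(16/3) = -752/27 kN·m

Load 1 — point force P=16 kN at a=8/3 m (b=L-a=16/3):
  M_1 = Pa(L-x)/L  [x>a] = 16·(8/3)·(8-(16/3))/8 = 128/9 kN·m
Load 2 — point force P=8 kN at a=2 m (b=L-a=6):
  M_2 = Pa(L-x)/L  [x>a] = 8·2·(8-(16/3))/8 = 16/3 kN·m
Load 3 — uniform load w=-15 kN/m over full span:
  M_3 = wx(L-x)/2 = (-15)·(16/3)·(8-(16/3))/2 = -320/3 kN·m
Load 4 — triangular load w₀=15 kN/m (0→w₀ over full span):
  M_4 = w₀Lx/6 - w₀x³/(6L) = 15·8·(16/3)/6 - 15·(16/3)³/(6·8) = 1600/27 kN·m
Superposition: M = Σ M_i = -752/27 kN·m ≈ -27.851852 kN·m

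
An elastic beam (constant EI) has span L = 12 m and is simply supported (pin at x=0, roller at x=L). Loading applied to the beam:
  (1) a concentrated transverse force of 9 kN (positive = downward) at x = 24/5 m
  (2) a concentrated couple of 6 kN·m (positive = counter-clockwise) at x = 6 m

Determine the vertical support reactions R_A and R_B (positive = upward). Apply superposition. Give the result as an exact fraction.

R_A = 59/10 kN, R_B = 31/10 kN

Load 1 — point force P=9 kN at a=24/5 m (b=L-a=36/5):
  R_A = Pb/L = 9·(36/5)/12 = 27/5 kN
  R_B = Pa/L = 9·(24/5)/12 = 18/5 kN
Load 2 — applied couple M₀=6 kN·m at a=6 m (b=L-a=6):
  R_A = M₀/L = 6/12 = 1/2 kN
  R_B = -M₀/L = -6/12 = -1/2 kN
Superposition: R_A = 59/10 kN, R_B = 31/10 kN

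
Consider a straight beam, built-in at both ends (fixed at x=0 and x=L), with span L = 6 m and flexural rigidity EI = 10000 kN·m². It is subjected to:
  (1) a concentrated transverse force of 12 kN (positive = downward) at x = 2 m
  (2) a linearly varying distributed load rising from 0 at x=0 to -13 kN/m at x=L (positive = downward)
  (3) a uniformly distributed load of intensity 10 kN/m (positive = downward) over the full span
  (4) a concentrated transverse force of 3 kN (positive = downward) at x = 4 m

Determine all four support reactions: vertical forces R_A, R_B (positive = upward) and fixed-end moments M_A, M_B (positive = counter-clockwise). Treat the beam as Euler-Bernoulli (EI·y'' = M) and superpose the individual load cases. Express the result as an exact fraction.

Load 1 — point force P=12 kN at a=2 m (b=L-a=4):
  R_A = Pb²(3a+b)/L³ = 12·4²·(3·2+4)/6³ = 80/9 kN
  M_A = Pab²/L² = 12·2·4²/6² = 32/3 kN·m
  R_B = Pa²(a+3b)/L³ = 12·2²·(2+3·4)/6³ = 28/9 kN
  M_B = -Pa²b/L² = -12·2²·4/6² = -16/3 kN·m
Load 2 — triangular load w₀=-13 kN/m (0→w₀ over full span):
  R_A = 3w₀L/20 = 3·(-13)·6/20 = -117/10 kN
  M_A = w₀L²/30 = (-13)·6²/30 = -78/5 kN·m
  R_B = 7w₀L/20 = 7·(-13)·6/20 = -273/10 kN
  M_B = -w₀L²/20 = -(-13)·6²/20 = 117/5 kN·m
Load 3 — uniform load w=10 kN/m over full span:
  R_A = wL/2 = 10·6/2 = 30 kN
  M_A = wL²/12 = 10·6²/12 = 30 kN·m
  R_B = wL/2 = 10·6/2 = 30 kN
  M_B = -wL²/12 = -10·6²/12 = -30 kN·m
Load 4 — point force P=3 kN at a=4 m (b=L-a=2):
  R_A = Pb²(3a+b)/L³ = 3·2²·(3·4+2)/6³ = 7/9 kN
  M_A = Pab²/L² = 3·4·2²/6² = 4/3 kN·m
  R_B = Pa²(a+3b)/L³ = 3·4²·(4+3·2)/6³ = 20/9 kN
  M_B = -Pa²b/L² = -3·4²·2/6² = -8/3 kN·m
Superposition: R_A = 839/30 kN, M_A = 132/5 kN·m, R_B = 241/30 kN, M_B = -73/5 kN·m

R_A = 839/30 kN, M_A = 132/5 kN·m, R_B = 241/30 kN, M_B = -73/5 kN·m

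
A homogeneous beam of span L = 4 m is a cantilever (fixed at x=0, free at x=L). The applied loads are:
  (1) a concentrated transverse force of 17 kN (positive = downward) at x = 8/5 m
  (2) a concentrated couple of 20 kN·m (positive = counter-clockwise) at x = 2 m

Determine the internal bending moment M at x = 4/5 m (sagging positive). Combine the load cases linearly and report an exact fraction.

M(4/5) = 32/5 kN·m

Load 1 — point force P=17 kN at a=8/5 m (b=L-a=12/5):
  M_1 = -P(a-x)  [x≤a] = -17·((8/5)-(4/5)) = -68/5 kN·m
Load 2 — applied couple M₀=20 kN·m at a=2 m (b=L-a=2):
  M_2 = M₀  [x≤a] = 20 = 20 kN·m
Superposition: M = Σ M_i = 32/5 kN·m ≈ 6.400000 kN·m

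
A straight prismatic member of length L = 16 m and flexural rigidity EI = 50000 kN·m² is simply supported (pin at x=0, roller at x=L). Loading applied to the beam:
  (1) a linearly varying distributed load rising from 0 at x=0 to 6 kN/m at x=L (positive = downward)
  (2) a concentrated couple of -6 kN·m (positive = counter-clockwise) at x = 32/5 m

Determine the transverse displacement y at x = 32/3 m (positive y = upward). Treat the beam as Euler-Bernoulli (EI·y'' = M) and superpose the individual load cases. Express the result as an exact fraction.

y(32/3) = -883648/18984375 m

Load 1 — triangular load w₀=6 kN/m (0→w₀ over full span):
  y_1 = -w₀x(7L⁴-10L²x²+3x⁴)/(360LEI) = -6·(32/3)·(7·16⁴-10·16²·(32/3)²+3·(32/3)⁴)/(360·16·50000) = -34816/759375 m
Load 2 — applied couple M₀=-6 kN·m at a=32/5 m (b=L-a=48/5):
  y_2 = (M₀x³/(6L)-M₀(x-a)²/2+C₁x)/EI  [x>a] with C₁=M₀(3b²-L²)/(6L)=-32/25 = ((-6)·(32/3)³/(6·16)-(-6)·((32/3)-(32/5))²/2+(-32/25)·(32/3))/50000 = -1472/2109375 m
Superposition: y = Σ y_i = -883648/18984375 m ≈ -0.046546 m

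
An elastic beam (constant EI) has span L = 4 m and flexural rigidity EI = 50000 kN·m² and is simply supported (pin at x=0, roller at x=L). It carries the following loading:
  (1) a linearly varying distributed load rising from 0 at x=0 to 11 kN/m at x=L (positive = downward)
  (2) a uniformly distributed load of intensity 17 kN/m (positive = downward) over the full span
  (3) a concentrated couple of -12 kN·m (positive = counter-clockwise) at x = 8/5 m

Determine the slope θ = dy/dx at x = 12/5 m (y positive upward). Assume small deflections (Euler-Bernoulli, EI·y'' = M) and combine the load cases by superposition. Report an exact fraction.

θ(12/5) = 6106/17578125 rad

Load 1 — triangular load w₀=11 kN/m (0→w₀ over full span):
  θ_1 = -w₀(7L⁴-30L²x²+15x⁴)/(360LEI) = -11·(7·4⁴-30·4²·(12/5)²+15·(12/5)⁴)/(360·4·50000) = 1276/17578125 rad
Load 2 — uniform load w=17 kN/m over full span:
  θ_2 = -w(L³-6Lx²+4x³)/(24EI) = -17·(4³-6·4·(12/5)²+4·(12/5)³)/(24·50000) = 629/2343750 rad
Load 3 — applied couple M₀=-12 kN·m at a=8/5 m (b=L-a=12/5):
  θ_3 = (M₀x²/(2L)-M₀(x-a)+C₁)/EI  [x>a] with C₁=M₀(3b²-L²)/(6L)=-16/25 = ((-12)·(12/5)²/(2·4)-(-12)·((12/5)-(8/5))+(-16/25))/50000 = 1/156250 rad
Superposition: θ = Σ θ_i = 6106/17578125 rad ≈ 0.000347 rad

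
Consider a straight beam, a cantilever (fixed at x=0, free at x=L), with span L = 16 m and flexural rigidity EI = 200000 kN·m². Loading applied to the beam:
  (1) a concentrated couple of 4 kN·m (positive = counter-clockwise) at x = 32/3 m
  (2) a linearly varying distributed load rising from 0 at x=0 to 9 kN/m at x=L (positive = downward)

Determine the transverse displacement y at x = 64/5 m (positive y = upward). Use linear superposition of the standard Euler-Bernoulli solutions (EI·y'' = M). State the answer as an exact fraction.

y(64/5) = -85782944/439453125 m

Load 1 — applied couple M₀=4 kN·m at a=32/3 m (b=L-a=16/3):
  y_1 = M₀a(2x-a)/(2EI)  [x>a] = 4·(32/3)·(2·(64/5)-(32/3))/(2·200000) = 224/140625 m
Load 2 — triangular load w₀=9 kN/m (0→w₀ over full span):
  y_2 = (w₀Lx³/12-w₀L²x²/6-w₀x⁵/(120L))/EI = (9·16·(64/5)³/12-9·16²·(64/5)²/6-9·(64/5)⁵/(120·16))/200000 = -9609216/48828125 m
Superposition: y = Σ y_i = -85782944/439453125 m ≈ -0.195204 m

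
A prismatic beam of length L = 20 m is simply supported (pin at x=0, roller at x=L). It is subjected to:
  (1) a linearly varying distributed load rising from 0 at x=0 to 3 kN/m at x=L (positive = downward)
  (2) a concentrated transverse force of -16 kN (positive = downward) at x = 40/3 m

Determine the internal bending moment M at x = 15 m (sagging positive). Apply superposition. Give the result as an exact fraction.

Load 1 — triangular load w₀=3 kN/m (0→w₀ over full span):
  M_1 = w₀Lx/6 - w₀x³/(6L) = 3·20·15/6 - 3·15³/(6·20) = 525/8 kN·m
Load 2 — point force P=-16 kN at a=40/3 m (b=L-a=20/3):
  M_2 = Pa(L-x)/L  [x>a] = (-16)·(40/3)·(20-15)/20 = -160/3 kN·m
Superposition: M = Σ M_i = 295/24 kN·m ≈ 12.291667 kN·m

M(15) = 295/24 kN·m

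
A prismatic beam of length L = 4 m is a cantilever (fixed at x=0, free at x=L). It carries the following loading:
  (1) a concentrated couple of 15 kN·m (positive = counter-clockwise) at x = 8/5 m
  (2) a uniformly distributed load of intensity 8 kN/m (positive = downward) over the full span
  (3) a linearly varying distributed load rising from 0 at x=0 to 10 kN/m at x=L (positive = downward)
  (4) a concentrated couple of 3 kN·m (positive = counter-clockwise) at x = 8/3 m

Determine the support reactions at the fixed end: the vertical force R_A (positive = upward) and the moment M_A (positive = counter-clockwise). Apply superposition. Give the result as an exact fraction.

R_A = 52 kN, M_A = 298/3 kN·m

Load 1 — applied couple M₀=15 kN·m at a=8/5 m (b=L-a=12/5):
  R_A = 0 kN
  M_A = -M₀ = -15 kN·m
Load 2 — uniform load w=8 kN/m over full span:
  R_A = wL = 8·4 = 32 kN
  M_A = wL²/2 = 8·4²/2 = 64 kN·m
Load 3 — triangular load w₀=10 kN/m (0→w₀ over full span):
  R_A = w₀L/2 = 10·4/2 = 20 kN
  M_A = w₀L²/3 = 10·4²/3 = 160/3 kN·m
Load 4 — applied couple M₀=3 kN·m at a=8/3 m (b=L-a=4/3):
  R_A = 0 kN
  M_A = -M₀ = -3 kN·m
Superposition: R_A = 52 kN, M_A = 298/3 kN·m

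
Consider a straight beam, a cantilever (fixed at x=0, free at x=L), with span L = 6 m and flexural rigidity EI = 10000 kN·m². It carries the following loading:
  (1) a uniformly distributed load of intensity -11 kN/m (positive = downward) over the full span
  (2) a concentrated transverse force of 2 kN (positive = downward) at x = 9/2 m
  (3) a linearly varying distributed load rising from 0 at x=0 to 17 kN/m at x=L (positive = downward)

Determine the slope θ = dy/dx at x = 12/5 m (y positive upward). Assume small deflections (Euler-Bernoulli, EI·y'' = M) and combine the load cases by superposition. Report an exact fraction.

θ(12/5) = -8127/1562500 rad

Load 1 — uniform load w=-11 kN/m over full span:
  θ_1 = -wx(x²-3Lx+3L²)/(6EI) = -(-11)·(12/5)·((12/5)²-3·6·(12/5)+3·6²)/(6·10000) = 4851/156250 rad
Load 2 — point force P=2 kN at a=9/2 m (b=L-a=3/2):
  θ_2 = -Px(2a-x)/(2EI)  [x≤a] = -2·(12/5)·(2·(9/2)-(12/5))/(2·10000) = -99/62500 rad
Load 3 — triangular load w₀=17 kN/m (0→w₀ over full span):
  θ_3 = (w₀Lx²/4-w₀L²x/3-w₀x⁴/(24L))/EI = (17·6·(12/5)²/4-17·6²·(12/5)/3-17·(12/5)⁴/(24·6))/10000 = -27081/781250 rad
Superposition: θ = Σ θ_i = -8127/1562500 rad ≈ -0.005201 rad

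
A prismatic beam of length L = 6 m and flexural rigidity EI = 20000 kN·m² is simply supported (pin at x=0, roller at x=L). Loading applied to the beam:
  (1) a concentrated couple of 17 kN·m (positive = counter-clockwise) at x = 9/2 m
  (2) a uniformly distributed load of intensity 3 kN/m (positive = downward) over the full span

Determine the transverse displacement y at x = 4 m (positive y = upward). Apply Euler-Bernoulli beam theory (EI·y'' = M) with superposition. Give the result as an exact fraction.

Load 1 — applied couple M₀=17 kN·m at a=9/2 m (b=L-a=3/2):
  y_1 = (M₀x³/(6L)+C₁x)/EI  [x≤a] with C₁=M₀(3b²-L²)/(6L)=-221/16 = (17·4³/(6·6)+(-221/16)·4)/20000 = -901/720000 m
Load 2 — uniform load w=3 kN/m over full span:
  y_2 = -wx(L³-2Lx²+x³)/(24EI) = -3·4·(6³-2·6·4²+4³)/(24·20000) = -11/5000 m
Superposition: y = Σ y_i = -497/144000 m ≈ -0.003451 m

y(4) = -497/144000 m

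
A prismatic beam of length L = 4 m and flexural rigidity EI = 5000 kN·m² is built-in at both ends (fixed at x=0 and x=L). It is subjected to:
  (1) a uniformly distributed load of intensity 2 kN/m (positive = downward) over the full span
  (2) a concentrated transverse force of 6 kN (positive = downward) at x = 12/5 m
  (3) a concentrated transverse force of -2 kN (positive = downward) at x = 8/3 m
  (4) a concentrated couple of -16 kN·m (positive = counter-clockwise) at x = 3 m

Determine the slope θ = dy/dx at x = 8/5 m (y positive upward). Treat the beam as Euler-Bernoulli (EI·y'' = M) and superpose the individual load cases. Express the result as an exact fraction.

Load 1 — uniform load w=2 kN/m over full span:
  θ_1 = -wx(L-x)(L-2x)/(12EI) = -2·(8/5)·(4-(8/5))·(4-2·(8/5))/(12·5000) = -8/78125 rad
Load 2 — point force P=6 kN at a=12/5 m (b=L-a=8/5):
  θ_2 = -Pb²x(2aL-(3a+b)x)/(2L³EI)  [x≤a] = -6·(8/5)²·(8/5)·(2·(12/5)·4-(3·(12/5)+(8/5))·(8/5))/(2·4³·5000) = -384/1953125 rad
Load 3 — point force P=-2 kN at a=8/3 m (b=L-a=4/3):
  θ_3 = -Pb²x(2aL-(3a+b)x)/(2L³EI)  [x≤a] = -(-2)·(4/3)²·(8/5)·(2·(8/3)·4-(3·(8/3)+(4/3))·(8/5))/(2·4³·5000) = 8/140625 rad
Load 4 — applied couple M₀=-16 kN·m at a=3 m (b=L-a=1):
  θ_4 = (R_Ax²/2 - M_Ax)/EI  [x≤a] with R_A=-9/2, M_A=-5 = ((-9/2)·(8/5)²/2 - (-5)·(8/5))/5000 = 7/15625 rad
Superposition: θ = Σ θ_i = 3619/17578125 rad ≈ 0.000206 rad

θ(8/5) = 3619/17578125 rad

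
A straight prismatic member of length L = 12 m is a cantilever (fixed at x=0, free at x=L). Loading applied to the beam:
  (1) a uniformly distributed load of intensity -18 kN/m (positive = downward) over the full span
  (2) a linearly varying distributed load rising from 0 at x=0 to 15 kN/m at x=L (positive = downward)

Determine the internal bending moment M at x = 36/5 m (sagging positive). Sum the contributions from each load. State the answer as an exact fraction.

M(36/5) = 288/5 kN·m

Load 1 — uniform load w=-18 kN/m over full span:
  M_1 = -w(L-x)²/2 = -(-18)·(12-(36/5))²/2 = 5184/25 kN·m
Load 2 — triangular load w₀=15 kN/m (0→w₀ over full span):
  M_2 = w₀Lx/2 - w₀L²/3 - w₀x³/(6L) = 15·12·(36/5)/2 - 15·12²/3 - 15·(36/5)³/(6·12) = -3744/25 kN·m
Superposition: M = Σ M_i = 288/5 kN·m ≈ 57.600000 kN·m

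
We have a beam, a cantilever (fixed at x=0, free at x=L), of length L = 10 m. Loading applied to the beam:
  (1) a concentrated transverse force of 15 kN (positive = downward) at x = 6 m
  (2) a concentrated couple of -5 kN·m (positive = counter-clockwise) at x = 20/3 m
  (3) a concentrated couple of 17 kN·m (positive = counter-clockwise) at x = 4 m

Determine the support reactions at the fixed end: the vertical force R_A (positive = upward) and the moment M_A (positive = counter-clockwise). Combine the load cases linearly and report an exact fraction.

Load 1 — point force P=15 kN at a=6 m (b=L-a=4):
  R_A = P = 15 kN
  M_A = Pa = 15·6 = 90 kN·m
Load 2 — applied couple M₀=-5 kN·m at a=20/3 m (b=L-a=10/3):
  R_A = 0 kN
  M_A = -M₀ = -(-5) = 5 kN·m
Load 3 — applied couple M₀=17 kN·m at a=4 m (b=L-a=6):
  R_A = 0 kN
  M_A = -M₀ = -17 kN·m
Superposition: R_A = 15 kN, M_A = 78 kN·m

R_A = 15 kN, M_A = 78 kN·m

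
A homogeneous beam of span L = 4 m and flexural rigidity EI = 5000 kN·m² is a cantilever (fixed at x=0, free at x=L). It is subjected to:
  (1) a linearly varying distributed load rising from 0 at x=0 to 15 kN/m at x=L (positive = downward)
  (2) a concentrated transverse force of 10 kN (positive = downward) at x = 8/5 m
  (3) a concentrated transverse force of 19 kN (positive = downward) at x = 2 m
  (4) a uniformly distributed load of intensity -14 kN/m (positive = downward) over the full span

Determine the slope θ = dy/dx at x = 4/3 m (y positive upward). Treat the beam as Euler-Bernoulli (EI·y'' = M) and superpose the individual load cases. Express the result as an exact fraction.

θ(4/3) = -73/16875 rad

Load 1 — triangular load w₀=15 kN/m (0→w₀ over full span):
  θ_1 = (w₀Lx²/4-w₀L²x/3-w₀x⁴/(24L))/EI = (15·4·(4/3)²/4-15·4²·(4/3)/3-15·(4/3)⁴/(24·4))/5000 = -163/10125 rad
Load 2 — point force P=10 kN at a=8/5 m (b=L-a=12/5):
  θ_2 = -Px(2a-x)/(2EI)  [x≤a] = -10·(4/3)·(2·(8/5)-(4/3))/(2·5000) = -14/5625 rad
Load 3 — point force P=19 kN at a=2 m (b=L-a=2):
  θ_3 = -Px(2a-x)/(2EI)  [x≤a] = -19·(4/3)·(2·2-(4/3))/(2·5000) = -38/5625 rad
Load 4 — uniform load w=-14 kN/m over full span:
  θ_4 = -wx(x²-3Lx+3L²)/(6EI) = -(-14)·(4/3)·((4/3)²-3·4·(4/3)+3·4²)/(6·5000) = 1064/50625 rad
Superposition: θ = Σ θ_i = -73/16875 rad ≈ -0.004326 rad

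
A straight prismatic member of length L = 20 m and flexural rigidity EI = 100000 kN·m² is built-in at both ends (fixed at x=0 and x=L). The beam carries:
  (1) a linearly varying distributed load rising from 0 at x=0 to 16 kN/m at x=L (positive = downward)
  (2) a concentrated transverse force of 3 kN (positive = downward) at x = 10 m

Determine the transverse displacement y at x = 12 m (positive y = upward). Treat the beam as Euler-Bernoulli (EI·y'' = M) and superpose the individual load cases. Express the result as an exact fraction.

y(12) = -5167/156250 m

Load 1 — triangular load w₀=16 kN/m (0→w₀ over full span):
  y_1 = -w₀x²(L-x)²(x+2L)/(120LEI) = -16·12²·(20-12)²·(12+2·20)/(120·20·100000) = -2496/78125 m
Load 2 — point force P=3 kN at a=10 m (b=L-a=10):
  y_2 = -Pa²(L-x)²(3bL-(3b+a)(L-x))/(6L³EI)  [x>a] = -3·10²·(20-12)²·(3·10·20-(3·10+10)·(20-12))/(6·20³·100000) = -7/6250 m
Superposition: y = Σ y_i = -5167/156250 m ≈ -0.033069 m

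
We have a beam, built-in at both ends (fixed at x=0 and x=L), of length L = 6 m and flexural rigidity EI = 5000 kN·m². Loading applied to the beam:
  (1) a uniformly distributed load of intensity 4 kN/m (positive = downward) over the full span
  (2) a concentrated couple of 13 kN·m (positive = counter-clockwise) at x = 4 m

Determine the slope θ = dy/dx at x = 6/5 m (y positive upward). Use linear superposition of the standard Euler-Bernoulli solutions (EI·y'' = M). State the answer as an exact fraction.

θ(6/5) = -627/312500 rad

Load 1 — uniform load w=4 kN/m over full span:
  θ_1 = -wx(L-x)(L-2x)/(12EI) = -4·(6/5)·(6-(6/5))·(6-2·(6/5))/(12·5000) = -108/78125 rad
Load 2 — applied couple M₀=13 kN·m at a=4 m (b=L-a=2):
  θ_2 = (R_Ax²/2 - M_Ax)/EI  [x≤a] with R_A=26/9, M_A=13/3 = ((26/9)·(6/5)²/2 - (13/3)·(6/5))/5000 = -39/62500 rad
Superposition: θ = Σ θ_i = -627/312500 rad ≈ -0.002006 rad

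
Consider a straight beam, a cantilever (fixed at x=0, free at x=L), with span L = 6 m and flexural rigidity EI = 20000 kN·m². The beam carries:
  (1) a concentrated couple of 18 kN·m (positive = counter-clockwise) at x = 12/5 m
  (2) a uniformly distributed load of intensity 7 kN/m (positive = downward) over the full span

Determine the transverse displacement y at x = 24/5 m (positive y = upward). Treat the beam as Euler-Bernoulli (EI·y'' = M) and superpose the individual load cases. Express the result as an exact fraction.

Load 1 — applied couple M₀=18 kN·m at a=12/5 m (b=L-a=18/5):
  y_1 = M₀a(2x-a)/(2EI)  [x>a] = 18·(12/5)·(2·(24/5)-(12/5))/(2·20000) = 243/31250 m
Load 2 — uniform load w=7 kN/m over full span:
  y_2 = -wx²(x²-4Lx+6L²)/(24EI) = -7·(24/5)²·((24/5)²-4·6·(24/5)+6·6²)/(24·20000) = -16254/390625 m
Superposition: y = Σ y_i = -26433/781250 m ≈ -0.033834 m

y(24/5) = -26433/781250 m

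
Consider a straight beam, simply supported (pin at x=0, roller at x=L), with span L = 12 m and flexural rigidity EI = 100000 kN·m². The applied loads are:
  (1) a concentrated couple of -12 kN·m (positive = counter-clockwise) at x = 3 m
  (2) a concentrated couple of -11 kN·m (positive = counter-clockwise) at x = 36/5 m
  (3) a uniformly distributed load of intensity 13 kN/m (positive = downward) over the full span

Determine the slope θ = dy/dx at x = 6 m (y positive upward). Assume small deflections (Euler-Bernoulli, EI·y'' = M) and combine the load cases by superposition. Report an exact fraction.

Load 1 — applied couple M₀=-12 kN·m at a=3 m (b=L-a=9):
  θ_1 = (M₀x²/(2L)-M₀(x-a)+C₁)/EI  [x>a] with C₁=M₀(3b²-L²)/(6L)=-33/2 = ((-12)·6²/(2·12)-(-12)·(6-3)+(-33/2))/100000 = 3/200000 rad
Load 2 — applied couple M₀=-11 kN·m at a=36/5 m (b=L-a=24/5):
  θ_2 = (M₀x²/(2L)+C₁)/EI  [x≤a] with C₁=M₀(3b²-L²)/(6L)=286/25 = ((-11)·6²/(2·12)+(286/25))/100000 = -253/5000000 rad
Load 3 — uniform load w=13 kN/m over full span:
  θ_3 = -w(L³-6Lx²+4x³)/(24EI) = -13·(12³-6·12·6²+4·6³)/(24·100000) = 0 rad
Superposition: θ = Σ θ_i = -89/2500000 rad ≈ -0.000036 rad

θ(6) = -89/2500000 rad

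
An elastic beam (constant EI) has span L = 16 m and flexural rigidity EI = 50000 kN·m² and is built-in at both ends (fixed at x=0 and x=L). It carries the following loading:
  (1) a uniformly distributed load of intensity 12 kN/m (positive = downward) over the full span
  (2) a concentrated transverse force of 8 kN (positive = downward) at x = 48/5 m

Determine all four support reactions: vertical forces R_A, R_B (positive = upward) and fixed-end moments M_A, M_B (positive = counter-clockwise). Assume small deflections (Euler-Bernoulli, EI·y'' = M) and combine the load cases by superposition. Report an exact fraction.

R_A = 12352/125 kN, M_A = 33536/125 kN·m, R_B = 12648/125 kN, M_B = -34304/125 kN·m

Load 1 — uniform load w=12 kN/m over full span:
  R_A = wL/2 = 12·16/2 = 96 kN
  M_A = wL²/12 = 12·16²/12 = 256 kN·m
  R_B = wL/2 = 12·16/2 = 96 kN
  M_B = -wL²/12 = -12·16²/12 = -256 kN·m
Load 2 — point force P=8 kN at a=48/5 m (b=L-a=32/5):
  R_A = Pb²(3a+b)/L³ = 8·(32/5)²·(3·(48/5)+(32/5))/16³ = 352/125 kN
  M_A = Pab²/L² = 8·(48/5)·(32/5)²/16² = 1536/125 kN·m
  R_B = Pa²(a+3b)/L³ = 8·(48/5)²·((48/5)+3·(32/5))/16³ = 648/125 kN
  M_B = -Pa²b/L² = -8·(48/5)²·(32/5)/16² = -2304/125 kN·m
Superposition: R_A = 12352/125 kN, M_A = 33536/125 kN·m, R_B = 12648/125 kN, M_B = -34304/125 kN·m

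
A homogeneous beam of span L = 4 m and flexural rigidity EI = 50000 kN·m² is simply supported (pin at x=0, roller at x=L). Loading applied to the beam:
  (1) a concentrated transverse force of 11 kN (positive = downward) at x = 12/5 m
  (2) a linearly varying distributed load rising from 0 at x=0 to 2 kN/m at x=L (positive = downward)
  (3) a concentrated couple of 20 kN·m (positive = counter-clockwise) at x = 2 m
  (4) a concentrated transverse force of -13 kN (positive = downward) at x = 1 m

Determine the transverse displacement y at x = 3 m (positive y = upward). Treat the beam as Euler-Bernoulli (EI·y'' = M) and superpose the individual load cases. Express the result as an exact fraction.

Load 1 — point force P=11 kN at a=12/5 m (b=L-a=8/5):
  y_1 = -Pa(L-x)(2Lx-a²-x²)/(6LEI)  [x>a] = -11·(12/5)·(4-3)·(2·4·3-(12/5)²-3²)/(6·4·50000) = -2541/12500000 m
Load 2 — triangular load w₀=2 kN/m (0→w₀ over full span):
  y_2 = -w₀x(7L⁴-10L²x²+3x⁴)/(360LEI) = -2·3·(7·4⁴-10·4²·3²+3·3⁴)/(360·4·50000) = -119/2400000 m
Load 3 — applied couple M₀=20 kN·m at a=2 m (b=L-a=2):
  y_3 = (M₀x³/(6L)-M₀(x-a)²/2+C₁x)/EI  [x>a] with C₁=M₀(3b²-L²)/(6L)=-10/3 = (20·3³/(6·4)-20·(3-2)²/2+(-10/3)·3)/50000 = 1/20000 m
Load 4 — point force P=-13 kN at a=1 m (b=L-a=3):
  y_4 = -Pa(L-x)(2Lx-a²-x²)/(6LEI)  [x>a] = -(-13)·1·(4-3)·(2·4·3-1²-3²)/(6·4·50000) = 91/600000 m
Superposition: y = Σ y_i = -15359/300000000 m ≈ -0.000051 m

y(3) = -15359/300000000 m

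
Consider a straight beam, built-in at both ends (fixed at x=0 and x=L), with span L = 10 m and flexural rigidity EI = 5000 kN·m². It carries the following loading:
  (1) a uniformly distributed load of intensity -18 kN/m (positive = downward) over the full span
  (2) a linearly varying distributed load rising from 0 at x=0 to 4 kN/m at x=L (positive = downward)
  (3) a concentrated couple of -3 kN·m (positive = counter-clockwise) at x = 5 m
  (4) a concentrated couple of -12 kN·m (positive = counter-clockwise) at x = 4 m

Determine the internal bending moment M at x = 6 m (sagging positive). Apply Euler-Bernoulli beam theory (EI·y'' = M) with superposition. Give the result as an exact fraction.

Load 1 — uniform load w=-18 kN/m over full span:
  M_1 = wLx/2 - wL²/12 - wx²/2 = (-18)·10·6/2 - (-18)·10²/12 - (-18)·6²/2 = -66 kN·m
Load 2 — triangular load w₀=4 kN/m (0→w₀ over full span):
  M_2 = 3w₀Lx/20 - w₀L²/30 - w₀x³/(6L) = 3·4·10·6/20 - 4·10²/30 - 4·6³/(6·10) = 124/15 kN·m
Load 3 — applied couple M₀=-3 kN·m at a=5 m (b=L-a=5):
  M_3 = R_Ax - M_A - M₀  [x>a] with R_A=-9/20, M_A=-3/4 = (-9/20)·6 - (-3/4) - (-3) = 21/20 kN·m
Load 4 — applied couple M₀=-12 kN·m at a=4 m (b=L-a=6):
  M_4 = R_Ax - M_A - M₀  [x>a] with R_A=-216/125, M_A=-36/25 = (-216/125)·6 - (-36/25) - (-12) = 384/125 kN·m
Superposition: M = Σ M_i = -80417/1500 kN·m ≈ -53.611333 kN·m

M(6) = -80417/1500 kN·m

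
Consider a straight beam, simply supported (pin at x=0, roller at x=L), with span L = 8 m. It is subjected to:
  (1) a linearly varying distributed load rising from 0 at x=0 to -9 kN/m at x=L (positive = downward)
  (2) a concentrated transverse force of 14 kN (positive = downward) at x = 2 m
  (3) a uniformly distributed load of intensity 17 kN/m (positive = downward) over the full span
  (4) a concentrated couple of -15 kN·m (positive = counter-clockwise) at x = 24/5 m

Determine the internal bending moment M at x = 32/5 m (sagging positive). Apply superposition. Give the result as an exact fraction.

M(32/5) = 8499/125 kN·m

Load 1 — triangular load w₀=-9 kN/m (0→w₀ over full span):
  M_1 = w₀Lx/6 - w₀x³/(6L) = (-9)·8·(32/5)/6 - (-9)·(32/5)³/(6·8) = -3456/125 kN·m
Load 2 — point force P=14 kN at a=2 m (b=L-a=6):
  M_2 = Pa(L-x)/L  [x>a] = 14·2·(8-(32/5))/8 = 28/5 kN·m
Load 3 — uniform load w=17 kN/m over full span:
  M_3 = wx(L-x)/2 = 17·(32/5)·(8-(32/5))/2 = 2176/25 kN·m
Load 4 — applied couple M₀=-15 kN·m at a=24/5 m (b=L-a=16/5):
  M_4 = M₀x/L - M₀  [x>a] = (-15)·(32/5)/8 - (-15) = 3 kN·m
Superposition: M = Σ M_i = 8499/125 kN·m ≈ 67.992000 kN·m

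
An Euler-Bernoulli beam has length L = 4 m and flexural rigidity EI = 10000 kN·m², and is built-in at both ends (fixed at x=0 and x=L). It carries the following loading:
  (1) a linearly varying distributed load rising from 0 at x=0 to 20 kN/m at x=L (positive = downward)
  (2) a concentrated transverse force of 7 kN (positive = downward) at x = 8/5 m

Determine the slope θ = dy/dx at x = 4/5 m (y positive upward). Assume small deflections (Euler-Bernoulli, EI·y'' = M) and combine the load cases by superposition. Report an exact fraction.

Load 1 — triangular load w₀=20 kN/m (0→w₀ over full span):
  θ_1 = -w₀(2x(L-x)(L-2x)(x+2L)+x²(L-x)²)/(120LEI) = -20·(2·(4/5)·(4-(4/5))·(4-2·(4/5))·((4/5)+2·4)+(4/5)²·(4-(4/5))²)/(120·4·10000) = -112/234375 rad
Load 2 — point force P=7 kN at a=8/5 m (b=L-a=12/5):
  θ_2 = -Pb²x(2aL-(3a+b)x)/(2L³EI)  [x≤a] = -7·(12/5)²·(4/5)·(2·(8/5)·4-(3·(8/5)+(12/5))·(4/5))/(2·4³·10000) = -693/3906250 rad
Superposition: θ = Σ θ_i = -7679/11718750 rad ≈ -0.000655 rad

θ(4/5) = -7679/11718750 rad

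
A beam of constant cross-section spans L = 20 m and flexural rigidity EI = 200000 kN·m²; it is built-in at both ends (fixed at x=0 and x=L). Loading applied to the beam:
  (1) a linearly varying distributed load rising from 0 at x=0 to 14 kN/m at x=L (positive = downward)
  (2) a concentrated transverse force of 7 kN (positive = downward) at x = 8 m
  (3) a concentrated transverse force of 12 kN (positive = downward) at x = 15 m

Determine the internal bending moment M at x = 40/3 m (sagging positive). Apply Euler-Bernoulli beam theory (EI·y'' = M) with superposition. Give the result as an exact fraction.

M(40/3) = 919567/8100 kN·m

Load 1 — triangular load w₀=14 kN/m (0→w₀ over full span):
  M_1 = 3w₀Lx/20 - w₀L²/30 - w₀x³/(6L) = 3·14·20·(40/3)/20 - 14·20²/30 - 14·(40/3)³/(6·20) = 7840/81 kN·m
Load 2 — point force P=7 kN at a=8 m (b=L-a=12):
  M_2 = Pa²(a+3b)(L-x)/L³ - Pa²b/L²  [x>a] = 7·8²·(8+3·12)·(20-(40/3))/20³ - 7·8²·12/20² = 224/75 kN·m
Load 3 — point force P=12 kN at a=15 m (b=L-a=5):
  M_3 = Pb²(3a+b)x/L³ - Pab²/L²  [x≤a] = 12·5²·(3·15+5)·(40/3)/20³ - 12·15·5²/20² = 55/4 kN·m
Superposition: M = Σ M_i = 919567/8100 kN·m ≈ 113.526790 kN·m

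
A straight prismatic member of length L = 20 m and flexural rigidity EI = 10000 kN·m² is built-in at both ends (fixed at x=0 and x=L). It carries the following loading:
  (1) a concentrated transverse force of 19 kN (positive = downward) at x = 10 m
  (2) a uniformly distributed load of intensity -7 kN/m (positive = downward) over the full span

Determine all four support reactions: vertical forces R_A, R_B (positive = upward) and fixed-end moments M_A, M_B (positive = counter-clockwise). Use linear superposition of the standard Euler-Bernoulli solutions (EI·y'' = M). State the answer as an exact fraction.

R_A = -121/2 kN, M_A = -1115/6 kN·m, R_B = -121/2 kN, M_B = 1115/6 kN·m

Load 1 — point force P=19 kN at a=10 m (b=L-a=10):
  R_A = Pb²(3a+b)/L³ = 19·10²·(3·10+10)/20³ = 19/2 kN
  M_A = Pab²/L² = 19·10·10²/20² = 95/2 kN·m
  R_B = Pa²(a+3b)/L³ = 19·10²·(10+3·10)/20³ = 19/2 kN
  M_B = -Pa²b/L² = -19·10²·10/20² = -95/2 kN·m
Load 2 — uniform load w=-7 kN/m over full span:
  R_A = wL/2 = (-7)·20/2 = -70 kN
  M_A = wL²/12 = (-7)·20²/12 = -700/3 kN·m
  R_B = wL/2 = (-7)·20/2 = -70 kN
  M_B = -wL²/12 = -(-7)·20²/12 = 700/3 kN·m
Superposition: R_A = -121/2 kN, M_A = -1115/6 kN·m, R_B = -121/2 kN, M_B = 1115/6 kN·m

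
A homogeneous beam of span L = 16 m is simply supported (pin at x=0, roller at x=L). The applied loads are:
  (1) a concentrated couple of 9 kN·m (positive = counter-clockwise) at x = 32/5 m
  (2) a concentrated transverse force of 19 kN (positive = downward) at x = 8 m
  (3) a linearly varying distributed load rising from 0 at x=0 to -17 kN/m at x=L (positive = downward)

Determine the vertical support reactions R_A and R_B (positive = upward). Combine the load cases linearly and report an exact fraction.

Load 1 — applied couple M₀=9 kN·m at a=32/5 m (b=L-a=48/5):
  R_A = M₀/L = 9/16 kN
  R_B = -M₀/L = -9/16 kN
Load 2 — point force P=19 kN at a=8 m (b=L-a=8):
  R_A = Pb/L = 19·8/16 = 19/2 kN
  R_B = Pa/L = 19·8/16 = 19/2 kN
Load 3 — triangular load w₀=-17 kN/m (0→w₀ over full span):
  R_A = w₀L/6 = (-17)·16/6 = -136/3 kN
  R_B = w₀L/3 = (-17)·16/3 = -272/3 kN
Superposition: R_A = -1693/48 kN, R_B = -3923/48 kN

R_A = -1693/48 kN, R_B = -3923/48 kN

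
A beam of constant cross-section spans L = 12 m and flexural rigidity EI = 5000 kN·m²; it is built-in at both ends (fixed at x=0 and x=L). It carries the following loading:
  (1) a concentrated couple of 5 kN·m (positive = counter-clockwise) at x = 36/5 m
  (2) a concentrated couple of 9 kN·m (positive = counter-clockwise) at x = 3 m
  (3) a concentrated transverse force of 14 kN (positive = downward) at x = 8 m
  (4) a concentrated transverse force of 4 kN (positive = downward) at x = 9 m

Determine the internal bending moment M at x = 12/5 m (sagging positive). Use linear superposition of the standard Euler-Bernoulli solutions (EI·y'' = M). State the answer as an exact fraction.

M(12/5) = -1117/1200 kN·m

Load 1 — applied couple M₀=5 kN·m at a=36/5 m (b=L-a=24/5):
  M_1 = R_Ax - M_A  [x≤a] with R_A=3/5, M_A=8/5 = (3/5)·(12/5) - (8/5) = -4/25 kN·m
Load 2 — applied couple M₀=9 kN·m at a=3 m (b=L-a=9):
  M_2 = R_Ax - M_A  [x≤a] with R_A=27/32, M_A=-27/16 = (27/32)·(12/5) - (-27/16) = 297/80 kN·m
Load 3 — point force P=14 kN at a=8 m (b=L-a=4):
  M_3 = Pb²(3a+b)x/L³ - Pab²/L²  [x≤a] = 14·4²·(3·8+4)·(12/5)/12³ - 14·8·4²/12² = -56/15 kN·m
Load 4 — point force P=4 kN at a=9 m (b=L-a=3):
  M_4 = Pb²(3a+b)x/L³ - Pab²/L²  [x≤a] = 4·3²·(3·9+3)·(12/5)/12³ - 4·9·3²/12² = -3/4 kN·m
Superposition: M = Σ M_i = -1117/1200 kN·m ≈ -0.930833 kN·m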